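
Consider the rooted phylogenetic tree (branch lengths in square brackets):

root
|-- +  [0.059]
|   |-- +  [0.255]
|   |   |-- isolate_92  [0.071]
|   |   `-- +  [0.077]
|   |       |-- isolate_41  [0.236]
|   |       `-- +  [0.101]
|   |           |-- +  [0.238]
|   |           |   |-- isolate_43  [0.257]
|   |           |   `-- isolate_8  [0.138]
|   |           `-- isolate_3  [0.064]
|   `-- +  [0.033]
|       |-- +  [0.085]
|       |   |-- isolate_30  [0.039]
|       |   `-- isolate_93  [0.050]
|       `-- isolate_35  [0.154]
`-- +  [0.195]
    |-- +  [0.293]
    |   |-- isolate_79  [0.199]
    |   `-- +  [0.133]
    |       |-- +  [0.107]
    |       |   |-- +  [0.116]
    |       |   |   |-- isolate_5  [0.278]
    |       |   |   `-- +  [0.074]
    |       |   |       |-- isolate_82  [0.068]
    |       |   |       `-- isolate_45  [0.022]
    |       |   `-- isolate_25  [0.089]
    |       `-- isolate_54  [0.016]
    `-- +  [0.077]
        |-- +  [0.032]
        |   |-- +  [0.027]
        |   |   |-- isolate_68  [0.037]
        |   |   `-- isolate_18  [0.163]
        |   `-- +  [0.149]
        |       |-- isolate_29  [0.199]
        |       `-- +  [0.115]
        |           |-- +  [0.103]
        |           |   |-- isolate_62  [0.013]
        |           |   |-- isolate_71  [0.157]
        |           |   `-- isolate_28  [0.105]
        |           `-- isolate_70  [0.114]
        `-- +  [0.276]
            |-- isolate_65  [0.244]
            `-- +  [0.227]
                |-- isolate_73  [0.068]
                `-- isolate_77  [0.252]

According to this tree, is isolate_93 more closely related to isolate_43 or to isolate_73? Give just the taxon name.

isolate_43

The MRCA of isolate_93 and isolate_43 subtends ((isolate_92,(isolate_41,((isolate_43,isolate_8),isolate_3))),((isolate_30,isolate_93),isolate_35)) (8 taxa).
The MRCA of isolate_93 and isolate_73 is the root, subtending the entire tree (24 taxa).
The first is nested inside the second, so isolate_93 shares a more recent common ancestor with isolate_43.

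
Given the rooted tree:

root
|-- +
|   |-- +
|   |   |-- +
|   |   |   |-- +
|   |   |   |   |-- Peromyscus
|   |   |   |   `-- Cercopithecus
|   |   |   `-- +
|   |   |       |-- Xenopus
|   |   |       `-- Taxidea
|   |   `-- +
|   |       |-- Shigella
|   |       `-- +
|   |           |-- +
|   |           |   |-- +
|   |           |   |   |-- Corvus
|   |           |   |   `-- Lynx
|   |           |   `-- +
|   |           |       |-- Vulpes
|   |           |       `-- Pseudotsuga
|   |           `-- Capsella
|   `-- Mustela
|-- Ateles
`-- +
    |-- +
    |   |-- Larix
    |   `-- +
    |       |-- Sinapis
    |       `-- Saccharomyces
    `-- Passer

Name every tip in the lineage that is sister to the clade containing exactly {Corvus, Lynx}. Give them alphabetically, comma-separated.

The clade containing exactly {Corvus, Lynx} attaches to the tree at the node subtending ((Corvus,Lynx),(Vulpes,Pseudotsuga)).
The other lineage descending from that same node — the sister group — is (Vulpes,Pseudotsuga); its 2 tips in alphabetical order are the answer.

Pseudotsuga, Vulpes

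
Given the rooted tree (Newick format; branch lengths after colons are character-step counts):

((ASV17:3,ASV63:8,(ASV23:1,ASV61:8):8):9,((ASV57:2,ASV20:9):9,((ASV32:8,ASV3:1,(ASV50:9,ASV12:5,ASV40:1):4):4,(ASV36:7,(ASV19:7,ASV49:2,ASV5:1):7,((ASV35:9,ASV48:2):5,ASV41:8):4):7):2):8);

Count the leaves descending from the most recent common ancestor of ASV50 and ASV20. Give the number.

14

The MRCA of ASV50 and ASV20 is the node subtending ((ASV57,ASV20),((ASV32,ASV3,(ASV50,ASV12,ASV40)),(ASV36,(ASV19,ASV49,ASV5),((ASV35,ASV48),ASV41)))).
That clade contains 14 terminal taxa: ASV12, ASV19, ASV20, ASV3, ASV32, ASV35, ASV36, ASV40, ASV41, ASV48, ASV49, ASV5, ASV50, ASV57.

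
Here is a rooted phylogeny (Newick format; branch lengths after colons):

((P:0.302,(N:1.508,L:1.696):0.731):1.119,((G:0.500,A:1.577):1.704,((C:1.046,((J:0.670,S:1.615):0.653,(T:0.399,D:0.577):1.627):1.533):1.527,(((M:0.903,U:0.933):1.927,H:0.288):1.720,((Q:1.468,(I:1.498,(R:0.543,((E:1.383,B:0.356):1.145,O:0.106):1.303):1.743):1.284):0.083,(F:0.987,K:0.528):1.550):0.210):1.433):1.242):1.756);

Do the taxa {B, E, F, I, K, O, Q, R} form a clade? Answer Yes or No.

The most recent common ancestor of these taxa subtends ((Q,(I,(R,((E,B),O)))),(F,K)).
That clade has exactly 8 tips — every listed taxon and nothing else — so the group is monophyletic.

Yes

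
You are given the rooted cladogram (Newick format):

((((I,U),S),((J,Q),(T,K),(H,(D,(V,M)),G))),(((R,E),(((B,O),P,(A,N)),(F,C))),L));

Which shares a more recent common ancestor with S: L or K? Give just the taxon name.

The MRCA of S and K subtends (((I,U),S),((J,Q),(T,K),(H,(D,(V,M)),G))) (12 taxa).
The MRCA of S and L is the root, subtending the entire tree (22 taxa).
The first is nested inside the second, so S shares a more recent common ancestor with K.

K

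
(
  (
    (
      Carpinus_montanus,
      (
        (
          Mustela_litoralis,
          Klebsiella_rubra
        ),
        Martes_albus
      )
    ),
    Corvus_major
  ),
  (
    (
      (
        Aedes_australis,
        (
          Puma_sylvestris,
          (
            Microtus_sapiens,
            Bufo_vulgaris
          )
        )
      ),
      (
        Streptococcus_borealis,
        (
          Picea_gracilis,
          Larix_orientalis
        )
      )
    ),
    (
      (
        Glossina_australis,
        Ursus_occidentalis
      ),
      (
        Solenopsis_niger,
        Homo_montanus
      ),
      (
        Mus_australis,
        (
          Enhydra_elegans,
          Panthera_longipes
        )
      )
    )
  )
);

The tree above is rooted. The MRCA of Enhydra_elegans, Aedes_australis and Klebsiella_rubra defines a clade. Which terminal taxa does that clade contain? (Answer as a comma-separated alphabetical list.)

Tracing Enhydra_elegans: it sits inside (Enhydra_elegans,Panthera_longipes).
Tracing Aedes_australis: it sits inside (Aedes_australis,(Puma_sylvestris,(Microtus_sapiens,Bufo_vulgaris))).
Tracing Klebsiella_rubra: it sits inside (Mustela_litoralis,Klebsiella_rubra).
The smallest clade enclosing all 3 is the whole tree (their MRCA is the root), so the answer is all 19 tips in alphabetical order.

Aedes_australis, Bufo_vulgaris, Carpinus_montanus, Corvus_major, Enhydra_elegans, Glossina_australis, Homo_montanus, Klebsiella_rubra, Larix_orientalis, Martes_albus, Microtus_sapiens, Mus_australis, Mustela_litoralis, Panthera_longipes, Picea_gracilis, Puma_sylvestris, Solenopsis_niger, Streptococcus_borealis, Ursus_occidentalis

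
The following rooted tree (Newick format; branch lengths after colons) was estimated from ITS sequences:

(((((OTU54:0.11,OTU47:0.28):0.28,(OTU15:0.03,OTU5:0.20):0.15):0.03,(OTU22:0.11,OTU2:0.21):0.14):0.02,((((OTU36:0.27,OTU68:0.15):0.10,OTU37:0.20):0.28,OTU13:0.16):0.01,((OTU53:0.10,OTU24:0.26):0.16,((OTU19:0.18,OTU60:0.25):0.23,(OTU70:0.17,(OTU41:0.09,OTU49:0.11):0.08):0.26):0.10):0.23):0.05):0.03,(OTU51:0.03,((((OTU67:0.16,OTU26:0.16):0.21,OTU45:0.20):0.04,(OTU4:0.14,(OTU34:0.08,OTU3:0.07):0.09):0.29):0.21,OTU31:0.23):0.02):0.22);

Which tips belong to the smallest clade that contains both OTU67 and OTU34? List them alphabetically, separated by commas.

OTU26, OTU3, OTU34, OTU4, OTU45, OTU67

Tracing OTU67: it sits inside (OTU67,OTU26).
Tracing OTU34: it sits inside (OTU34,OTU3).
The smallest clade enclosing both is (((OTU67,OTU26),OTU45),(OTU4,(OTU34,OTU3))); the answer is its 6 terminal taxa in alphabetical order.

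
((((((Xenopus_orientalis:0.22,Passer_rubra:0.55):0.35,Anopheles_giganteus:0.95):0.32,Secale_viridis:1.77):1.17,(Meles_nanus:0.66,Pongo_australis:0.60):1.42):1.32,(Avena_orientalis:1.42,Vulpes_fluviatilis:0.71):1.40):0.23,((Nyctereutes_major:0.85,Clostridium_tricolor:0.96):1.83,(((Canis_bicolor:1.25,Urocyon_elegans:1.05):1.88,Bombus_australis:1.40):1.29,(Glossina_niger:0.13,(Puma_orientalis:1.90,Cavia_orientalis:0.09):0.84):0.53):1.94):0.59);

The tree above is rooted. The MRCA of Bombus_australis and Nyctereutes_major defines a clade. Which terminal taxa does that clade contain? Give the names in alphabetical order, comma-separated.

Bombus_australis, Canis_bicolor, Cavia_orientalis, Clostridium_tricolor, Glossina_niger, Nyctereutes_major, Puma_orientalis, Urocyon_elegans

Tracing Bombus_australis: it sits inside ((Canis_bicolor,Urocyon_elegans),Bombus_australis).
Tracing Nyctereutes_major: it sits inside (Nyctereutes_major,Clostridium_tricolor).
The smallest clade enclosing both is ((Nyctereutes_major,Clostridium_tricolor),(((Canis_bicolor,Urocyon_elegans),Bombus_australis),(Glossina_niger,(Puma_orientalis,Cavia_orientalis)))); the answer is its 8 terminal taxa in alphabetical order.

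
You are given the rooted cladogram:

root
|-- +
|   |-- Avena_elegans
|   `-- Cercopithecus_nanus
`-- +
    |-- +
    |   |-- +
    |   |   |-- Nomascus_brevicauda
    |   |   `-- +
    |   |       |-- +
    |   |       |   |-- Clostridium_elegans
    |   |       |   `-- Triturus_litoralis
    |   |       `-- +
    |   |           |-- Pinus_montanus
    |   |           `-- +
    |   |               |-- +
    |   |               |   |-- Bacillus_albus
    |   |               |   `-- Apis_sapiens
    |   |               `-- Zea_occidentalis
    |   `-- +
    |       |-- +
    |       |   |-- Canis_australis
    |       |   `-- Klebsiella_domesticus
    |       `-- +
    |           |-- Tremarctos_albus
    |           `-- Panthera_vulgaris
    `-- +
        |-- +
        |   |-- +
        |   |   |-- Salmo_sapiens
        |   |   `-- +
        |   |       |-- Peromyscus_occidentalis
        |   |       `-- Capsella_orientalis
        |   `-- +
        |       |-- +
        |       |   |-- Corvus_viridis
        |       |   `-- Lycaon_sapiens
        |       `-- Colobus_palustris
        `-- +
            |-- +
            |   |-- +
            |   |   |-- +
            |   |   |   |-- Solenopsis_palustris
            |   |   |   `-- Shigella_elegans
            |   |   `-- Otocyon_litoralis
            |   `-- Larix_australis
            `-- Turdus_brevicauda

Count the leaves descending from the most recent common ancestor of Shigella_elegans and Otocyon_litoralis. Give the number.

3

The MRCA of Shigella_elegans and Otocyon_litoralis is the node subtending ((Solenopsis_palustris,Shigella_elegans),Otocyon_litoralis).
That clade contains 3 terminal taxa: Otocyon_litoralis, Shigella_elegans, Solenopsis_palustris.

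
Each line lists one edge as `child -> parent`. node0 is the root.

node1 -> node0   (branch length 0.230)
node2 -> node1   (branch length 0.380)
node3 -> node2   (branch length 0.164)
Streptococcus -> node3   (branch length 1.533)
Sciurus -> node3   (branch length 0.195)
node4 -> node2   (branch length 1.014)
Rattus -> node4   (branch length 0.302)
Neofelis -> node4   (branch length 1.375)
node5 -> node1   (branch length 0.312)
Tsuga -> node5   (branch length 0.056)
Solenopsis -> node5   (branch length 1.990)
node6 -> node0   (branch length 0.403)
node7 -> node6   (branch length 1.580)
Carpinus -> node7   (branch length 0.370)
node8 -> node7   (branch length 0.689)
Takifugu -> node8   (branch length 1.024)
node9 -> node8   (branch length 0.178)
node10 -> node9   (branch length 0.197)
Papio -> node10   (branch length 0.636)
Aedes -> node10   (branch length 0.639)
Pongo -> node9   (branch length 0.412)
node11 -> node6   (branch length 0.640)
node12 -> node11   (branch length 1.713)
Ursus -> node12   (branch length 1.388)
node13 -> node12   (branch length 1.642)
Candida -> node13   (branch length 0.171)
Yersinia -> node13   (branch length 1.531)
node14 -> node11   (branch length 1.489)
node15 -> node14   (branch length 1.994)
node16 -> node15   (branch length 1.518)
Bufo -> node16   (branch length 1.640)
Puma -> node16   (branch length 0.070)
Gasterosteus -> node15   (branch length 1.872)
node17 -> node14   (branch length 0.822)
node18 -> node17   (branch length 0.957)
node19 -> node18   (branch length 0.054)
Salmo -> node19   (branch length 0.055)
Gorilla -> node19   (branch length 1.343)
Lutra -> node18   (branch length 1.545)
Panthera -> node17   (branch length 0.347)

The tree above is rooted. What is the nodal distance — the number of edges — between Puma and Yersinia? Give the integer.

7

The MRCA of Puma and Yersinia is the node subtending ((Ursus,(Candida,Yersinia)),(((Bufo,Puma),Gasterosteus),(((Salmo,Gorilla),Lutra),Panthera))).
From Puma up to that node: 4 branches. From Yersinia up to the same node: 3 branches. Total: 4 + 3 = 7.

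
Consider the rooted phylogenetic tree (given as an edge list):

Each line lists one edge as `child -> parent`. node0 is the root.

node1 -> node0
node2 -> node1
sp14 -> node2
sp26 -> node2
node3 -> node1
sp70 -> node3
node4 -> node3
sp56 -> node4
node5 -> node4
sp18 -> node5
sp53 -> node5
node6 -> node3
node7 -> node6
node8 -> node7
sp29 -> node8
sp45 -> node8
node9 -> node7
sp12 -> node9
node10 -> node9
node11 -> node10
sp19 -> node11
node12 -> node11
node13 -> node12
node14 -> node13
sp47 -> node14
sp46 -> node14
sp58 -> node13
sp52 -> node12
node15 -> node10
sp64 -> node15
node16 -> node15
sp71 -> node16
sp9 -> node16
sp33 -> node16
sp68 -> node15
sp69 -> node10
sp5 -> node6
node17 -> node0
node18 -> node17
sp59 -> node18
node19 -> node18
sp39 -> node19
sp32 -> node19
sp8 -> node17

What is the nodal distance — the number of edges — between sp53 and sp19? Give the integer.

9

The MRCA of sp53 and sp19 is the node subtending (sp70,(sp56,(sp18,sp53)),(((sp29,sp45),(sp12,((sp19,(((sp47,sp46),sp58),sp52)),(sp64,(sp71,sp9,sp33),sp68),sp69))),sp5)).
From sp53 up to that node: 3 branches. From sp19 up to the same node: 6 branches. Total: 3 + 6 = 9.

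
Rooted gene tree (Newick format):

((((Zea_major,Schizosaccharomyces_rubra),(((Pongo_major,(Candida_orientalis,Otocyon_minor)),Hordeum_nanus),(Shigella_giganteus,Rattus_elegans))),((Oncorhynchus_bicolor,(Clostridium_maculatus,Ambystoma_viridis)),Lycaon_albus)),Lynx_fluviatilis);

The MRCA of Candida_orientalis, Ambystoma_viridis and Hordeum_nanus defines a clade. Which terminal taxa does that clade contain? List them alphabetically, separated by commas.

Tracing Candida_orientalis: it sits inside (Candida_orientalis,Otocyon_minor).
Tracing Ambystoma_viridis: it sits inside (Clostridium_maculatus,Ambystoma_viridis).
Tracing Hordeum_nanus: it sits inside ((Pongo_major,(Candida_orientalis,Otocyon_minor)),Hordeum_nanus).
The smallest clade enclosing all 3 is (((Zea_major,Schizosaccharomyces_rubra),(((Pongo_major,(Candida_orientalis,Otocyon_minor)),Hordeum_nanus),(Shigella_giganteus,Rattus_elegans))),((Oncorhynchus_bicolor,(Clostridium_maculatus,Ambystoma_viridis)),Lycaon_albus)); the answer is its 12 terminal taxa in alphabetical order.

Ambystoma_viridis, Candida_orientalis, Clostridium_maculatus, Hordeum_nanus, Lycaon_albus, Oncorhynchus_bicolor, Otocyon_minor, Pongo_major, Rattus_elegans, Schizosaccharomyces_rubra, Shigella_giganteus, Zea_major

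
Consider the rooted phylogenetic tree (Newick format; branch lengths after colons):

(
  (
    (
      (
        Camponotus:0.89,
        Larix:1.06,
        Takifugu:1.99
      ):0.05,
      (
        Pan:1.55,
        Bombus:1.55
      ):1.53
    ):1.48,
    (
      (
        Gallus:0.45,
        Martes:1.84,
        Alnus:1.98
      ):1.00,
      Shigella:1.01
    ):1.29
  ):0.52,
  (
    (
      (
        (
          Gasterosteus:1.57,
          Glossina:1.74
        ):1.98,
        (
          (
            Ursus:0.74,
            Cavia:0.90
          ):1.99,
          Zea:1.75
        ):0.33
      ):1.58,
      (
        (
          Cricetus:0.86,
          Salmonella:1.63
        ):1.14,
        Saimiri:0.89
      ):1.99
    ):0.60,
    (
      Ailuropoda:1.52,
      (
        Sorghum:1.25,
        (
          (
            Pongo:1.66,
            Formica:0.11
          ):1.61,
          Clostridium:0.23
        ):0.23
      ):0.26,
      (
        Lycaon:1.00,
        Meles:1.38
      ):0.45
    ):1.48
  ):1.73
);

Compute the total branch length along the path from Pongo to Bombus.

The path runs Pongo → … → MRCA → … → Bombus; the MRCA is the root of the tree.
Branch lengths along that path: 1.66 + 1.61 + 0.23 + 0.26 + 1.48 + 1.73 + 0.52 + 1.48 + 1.53 + 1.55 = 12.05.

12.05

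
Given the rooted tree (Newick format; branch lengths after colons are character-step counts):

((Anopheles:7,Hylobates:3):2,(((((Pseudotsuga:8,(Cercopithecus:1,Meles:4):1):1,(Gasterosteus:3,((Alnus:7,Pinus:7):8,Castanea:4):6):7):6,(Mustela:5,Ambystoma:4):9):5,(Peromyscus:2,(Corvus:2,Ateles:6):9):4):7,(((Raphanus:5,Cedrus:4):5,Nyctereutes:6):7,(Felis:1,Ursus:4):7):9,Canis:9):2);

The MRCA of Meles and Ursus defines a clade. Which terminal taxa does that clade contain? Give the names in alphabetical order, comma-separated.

Alnus, Ambystoma, Ateles, Canis, Castanea, Cedrus, Cercopithecus, Corvus, Felis, Gasterosteus, Meles, Mustela, Nyctereutes, Peromyscus, Pinus, Pseudotsuga, Raphanus, Ursus

Tracing Meles: it sits inside (Cercopithecus,Meles).
Tracing Ursus: it sits inside (Felis,Ursus).
The smallest clade enclosing both is (((((Pseudotsuga,(Cercopithecus,Meles)),(Gasterosteus,((Alnus,Pinus),Castanea))),(Mustela,Ambystoma)),(Peromyscus,(Corvus,Ateles))),(((Raphanus,Cedrus),Nyctereutes),(Felis,Ursus)),Canis); the answer is its 18 terminal taxa in alphabetical order.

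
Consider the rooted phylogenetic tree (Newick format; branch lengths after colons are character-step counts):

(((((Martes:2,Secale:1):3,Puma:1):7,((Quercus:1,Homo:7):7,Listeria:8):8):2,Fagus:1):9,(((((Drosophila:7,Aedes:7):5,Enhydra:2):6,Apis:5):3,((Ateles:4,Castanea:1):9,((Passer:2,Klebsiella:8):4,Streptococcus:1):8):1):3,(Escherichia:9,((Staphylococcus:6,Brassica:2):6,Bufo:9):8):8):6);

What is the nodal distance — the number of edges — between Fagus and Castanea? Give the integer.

7

The MRCA of Fagus and Castanea is the root of the tree.
From Fagus up to that node: 2 branches. From Castanea up to the same node: 5 branches. Total: 2 + 5 = 7.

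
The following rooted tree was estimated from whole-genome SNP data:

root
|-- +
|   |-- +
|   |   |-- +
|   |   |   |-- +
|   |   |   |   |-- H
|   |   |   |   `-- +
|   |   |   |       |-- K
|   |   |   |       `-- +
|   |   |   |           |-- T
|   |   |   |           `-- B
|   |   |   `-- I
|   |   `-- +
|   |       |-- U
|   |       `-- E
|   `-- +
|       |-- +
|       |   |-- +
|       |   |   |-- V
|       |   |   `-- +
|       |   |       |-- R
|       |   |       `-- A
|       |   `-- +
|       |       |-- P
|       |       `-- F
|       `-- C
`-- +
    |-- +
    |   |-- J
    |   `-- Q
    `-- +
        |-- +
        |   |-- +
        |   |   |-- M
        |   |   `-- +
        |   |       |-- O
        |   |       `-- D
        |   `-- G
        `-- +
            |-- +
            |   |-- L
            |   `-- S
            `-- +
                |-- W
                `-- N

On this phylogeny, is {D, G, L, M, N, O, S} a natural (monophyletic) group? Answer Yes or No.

The MRCA of the listed taxa subtends (((M,(O,D)),G),((L,S),(W,N))).
That clade also contains W, which is not in the proposed group, so the group is not monophyletic.

No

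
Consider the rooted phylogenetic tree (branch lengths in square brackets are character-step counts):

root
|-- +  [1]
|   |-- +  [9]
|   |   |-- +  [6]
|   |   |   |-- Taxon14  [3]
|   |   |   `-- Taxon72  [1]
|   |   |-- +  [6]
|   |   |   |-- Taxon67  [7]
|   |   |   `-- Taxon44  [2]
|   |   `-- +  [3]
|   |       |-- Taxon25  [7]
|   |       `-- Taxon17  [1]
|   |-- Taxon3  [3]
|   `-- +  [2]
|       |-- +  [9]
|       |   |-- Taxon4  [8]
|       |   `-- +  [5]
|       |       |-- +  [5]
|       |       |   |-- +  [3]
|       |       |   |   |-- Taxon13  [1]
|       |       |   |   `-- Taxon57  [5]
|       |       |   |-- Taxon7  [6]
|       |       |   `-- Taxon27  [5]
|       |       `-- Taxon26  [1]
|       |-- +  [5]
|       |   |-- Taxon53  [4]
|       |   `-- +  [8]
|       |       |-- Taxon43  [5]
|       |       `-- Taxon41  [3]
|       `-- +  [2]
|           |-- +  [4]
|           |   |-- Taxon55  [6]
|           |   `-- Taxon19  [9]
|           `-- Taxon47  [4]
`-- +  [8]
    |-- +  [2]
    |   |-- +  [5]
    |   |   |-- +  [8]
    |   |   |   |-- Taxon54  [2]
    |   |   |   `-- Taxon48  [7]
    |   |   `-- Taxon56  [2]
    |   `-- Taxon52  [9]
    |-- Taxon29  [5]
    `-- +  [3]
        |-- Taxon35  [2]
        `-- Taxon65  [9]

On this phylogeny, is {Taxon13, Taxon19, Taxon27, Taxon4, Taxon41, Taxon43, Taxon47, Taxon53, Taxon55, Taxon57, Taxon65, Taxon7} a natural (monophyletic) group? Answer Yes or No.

No

The MRCA of the listed taxa is the root, so the smallest clade containing them is the whole tree.
That clade also contains Taxon14, Taxon17, Taxon25, Taxon26, Taxon29, Taxon3, Taxon35, Taxon44, Taxon48, Taxon52, Taxon54, Taxon56, Taxon67, Taxon72, which are not in the proposed group, so the group is not monophyletic.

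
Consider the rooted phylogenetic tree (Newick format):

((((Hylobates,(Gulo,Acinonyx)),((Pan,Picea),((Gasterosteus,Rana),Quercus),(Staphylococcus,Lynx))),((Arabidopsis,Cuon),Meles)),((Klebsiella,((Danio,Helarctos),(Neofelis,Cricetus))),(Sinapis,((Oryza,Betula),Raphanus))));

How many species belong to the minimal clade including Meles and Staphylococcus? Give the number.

The MRCA of Meles and Staphylococcus is the node subtending (((Hylobates,(Gulo,Acinonyx)),((Pan,Picea),((Gasterosteus,Rana),Quercus),(Staphylococcus,Lynx))),((Arabidopsis,Cuon),Meles)).
That clade contains 13 terminal taxa: Acinonyx, Arabidopsis, Cuon, Gasterosteus, Gulo, Hylobates, Lynx, Meles, Pan, Picea, Quercus, Rana, Staphylococcus.

13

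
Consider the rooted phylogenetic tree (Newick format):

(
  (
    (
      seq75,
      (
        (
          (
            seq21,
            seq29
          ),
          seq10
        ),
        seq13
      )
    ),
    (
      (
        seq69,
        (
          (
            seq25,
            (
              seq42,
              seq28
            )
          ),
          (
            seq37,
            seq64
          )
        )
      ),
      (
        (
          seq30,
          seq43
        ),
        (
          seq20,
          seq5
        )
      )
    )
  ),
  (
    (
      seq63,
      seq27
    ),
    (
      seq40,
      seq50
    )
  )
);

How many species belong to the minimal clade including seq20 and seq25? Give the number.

10

The MRCA of seq20 and seq25 is the node subtending ((seq69,((seq25,(seq42,seq28)),(seq37,seq64))),((seq30,seq43),(seq20,seq5))).
That clade contains 10 terminal taxa: seq20, seq25, seq28, seq30, seq37, seq42, seq43, seq5, seq64, seq69.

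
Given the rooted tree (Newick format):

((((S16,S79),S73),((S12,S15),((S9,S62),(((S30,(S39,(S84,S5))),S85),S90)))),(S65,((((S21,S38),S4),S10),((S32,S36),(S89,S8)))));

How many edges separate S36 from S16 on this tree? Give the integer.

The MRCA of S36 and S16 is the root of the tree.
From S36 up to that node: 5 branches. From S16 up to the same node: 4 branches. Total: 5 + 4 = 9.

9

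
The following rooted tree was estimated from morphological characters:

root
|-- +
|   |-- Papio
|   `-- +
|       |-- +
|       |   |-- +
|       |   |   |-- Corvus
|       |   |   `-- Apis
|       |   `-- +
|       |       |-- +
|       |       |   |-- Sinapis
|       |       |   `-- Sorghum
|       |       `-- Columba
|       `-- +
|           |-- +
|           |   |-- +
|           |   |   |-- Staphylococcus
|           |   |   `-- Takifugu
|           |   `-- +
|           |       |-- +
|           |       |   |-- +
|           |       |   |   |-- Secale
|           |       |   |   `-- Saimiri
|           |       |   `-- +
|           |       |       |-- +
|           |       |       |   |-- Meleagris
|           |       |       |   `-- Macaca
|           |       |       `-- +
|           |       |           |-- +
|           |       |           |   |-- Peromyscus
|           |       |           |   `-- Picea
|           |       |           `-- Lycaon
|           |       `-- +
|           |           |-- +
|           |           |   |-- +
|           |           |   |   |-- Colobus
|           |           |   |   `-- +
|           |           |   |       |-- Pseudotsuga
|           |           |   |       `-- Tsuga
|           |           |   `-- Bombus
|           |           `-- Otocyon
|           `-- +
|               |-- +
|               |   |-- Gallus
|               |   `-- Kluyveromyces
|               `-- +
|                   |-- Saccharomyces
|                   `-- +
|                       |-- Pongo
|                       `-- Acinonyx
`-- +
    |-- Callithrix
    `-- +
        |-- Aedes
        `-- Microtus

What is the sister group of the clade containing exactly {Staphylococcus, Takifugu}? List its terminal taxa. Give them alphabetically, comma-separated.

The clade containing exactly {Staphylococcus, Takifugu} attaches to the tree at the node subtending ((Staphylococcus,Takifugu),(((Secale,Saimiri),((Meleagris,Macaca),((Peromyscus,Picea),Lycaon))),(((Colobus,(Pseudotsuga,Tsuga)),Bombus),Otocyon))).
The other lineage descending from that same node — the sister group — is (((Secale,Saimiri),((Meleagris,Macaca),((Peromyscus,Picea),Lycaon))),(((Colobus,(Pseudotsuga,Tsuga)),Bombus),Otocyon)); its 12 tips in alphabetical order are the answer.

Bombus, Colobus, Lycaon, Macaca, Meleagris, Otocyon, Peromyscus, Picea, Pseudotsuga, Saimiri, Secale, Tsuga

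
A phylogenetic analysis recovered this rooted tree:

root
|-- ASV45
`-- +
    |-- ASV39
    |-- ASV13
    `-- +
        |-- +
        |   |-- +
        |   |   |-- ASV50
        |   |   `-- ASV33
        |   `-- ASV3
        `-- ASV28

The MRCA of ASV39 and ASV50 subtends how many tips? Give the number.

6

The MRCA of ASV39 and ASV50 is the node subtending (ASV39,ASV13,(((ASV50,ASV33),ASV3),ASV28)).
That clade contains 6 terminal taxa: ASV13, ASV28, ASV3, ASV33, ASV39, ASV50.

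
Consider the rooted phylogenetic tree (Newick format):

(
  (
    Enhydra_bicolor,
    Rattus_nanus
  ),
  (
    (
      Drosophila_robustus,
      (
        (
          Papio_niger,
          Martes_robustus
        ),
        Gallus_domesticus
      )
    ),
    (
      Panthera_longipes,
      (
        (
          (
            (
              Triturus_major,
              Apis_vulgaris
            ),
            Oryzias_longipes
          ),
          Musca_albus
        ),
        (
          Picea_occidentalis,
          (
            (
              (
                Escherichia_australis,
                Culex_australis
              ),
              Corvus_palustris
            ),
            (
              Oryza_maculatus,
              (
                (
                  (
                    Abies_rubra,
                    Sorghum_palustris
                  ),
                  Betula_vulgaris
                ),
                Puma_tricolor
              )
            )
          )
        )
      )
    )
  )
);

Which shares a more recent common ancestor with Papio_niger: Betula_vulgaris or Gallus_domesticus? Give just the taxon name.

Gallus_domesticus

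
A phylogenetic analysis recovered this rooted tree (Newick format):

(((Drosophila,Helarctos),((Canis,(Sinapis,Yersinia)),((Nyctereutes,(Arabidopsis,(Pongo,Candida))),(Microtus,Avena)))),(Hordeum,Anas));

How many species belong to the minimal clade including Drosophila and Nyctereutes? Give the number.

The MRCA of Drosophila and Nyctereutes is the node subtending ((Drosophila,Helarctos),((Canis,(Sinapis,Yersinia)),((Nyctereutes,(Arabidopsis,(Pongo,Candida))),(Microtus,Avena)))).
That clade contains 11 terminal taxa: Arabidopsis, Avena, Candida, Canis, Drosophila, Helarctos, Microtus, Nyctereutes, Pongo, Sinapis, Yersinia.

11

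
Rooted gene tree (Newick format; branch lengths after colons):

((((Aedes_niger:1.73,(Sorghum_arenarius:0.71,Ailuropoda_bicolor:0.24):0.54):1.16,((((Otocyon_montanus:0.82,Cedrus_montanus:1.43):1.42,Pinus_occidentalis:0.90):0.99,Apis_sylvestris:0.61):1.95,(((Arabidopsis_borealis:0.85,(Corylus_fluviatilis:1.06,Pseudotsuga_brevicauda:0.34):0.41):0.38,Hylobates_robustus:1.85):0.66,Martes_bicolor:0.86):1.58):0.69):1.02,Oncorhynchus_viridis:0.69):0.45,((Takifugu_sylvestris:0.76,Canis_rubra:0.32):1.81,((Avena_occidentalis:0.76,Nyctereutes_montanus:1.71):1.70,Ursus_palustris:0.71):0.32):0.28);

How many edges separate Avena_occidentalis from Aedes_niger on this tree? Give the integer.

The MRCA of Avena_occidentalis and Aedes_niger is the root of the tree.
From Avena_occidentalis up to that node: 4 branches. From Aedes_niger up to the same node: 4 branches. Total: 4 + 4 = 8.

8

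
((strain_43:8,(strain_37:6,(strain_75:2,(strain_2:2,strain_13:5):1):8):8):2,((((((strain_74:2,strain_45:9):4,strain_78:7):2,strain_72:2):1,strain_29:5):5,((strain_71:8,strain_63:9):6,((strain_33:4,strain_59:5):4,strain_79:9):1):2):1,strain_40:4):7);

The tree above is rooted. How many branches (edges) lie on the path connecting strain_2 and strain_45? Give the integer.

12

The MRCA of strain_2 and strain_45 is the root of the tree.
From strain_2 up to that node: 5 branches. From strain_45 up to the same node: 7 branches. Total: 5 + 7 = 12.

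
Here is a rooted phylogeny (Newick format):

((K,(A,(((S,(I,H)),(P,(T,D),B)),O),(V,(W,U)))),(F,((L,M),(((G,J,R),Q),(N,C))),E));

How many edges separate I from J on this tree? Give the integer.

The MRCA of I and J is the root of the tree.
From I up to that node: 7 branches. From J up to the same node: 6 branches. Total: 7 + 6 = 13.

13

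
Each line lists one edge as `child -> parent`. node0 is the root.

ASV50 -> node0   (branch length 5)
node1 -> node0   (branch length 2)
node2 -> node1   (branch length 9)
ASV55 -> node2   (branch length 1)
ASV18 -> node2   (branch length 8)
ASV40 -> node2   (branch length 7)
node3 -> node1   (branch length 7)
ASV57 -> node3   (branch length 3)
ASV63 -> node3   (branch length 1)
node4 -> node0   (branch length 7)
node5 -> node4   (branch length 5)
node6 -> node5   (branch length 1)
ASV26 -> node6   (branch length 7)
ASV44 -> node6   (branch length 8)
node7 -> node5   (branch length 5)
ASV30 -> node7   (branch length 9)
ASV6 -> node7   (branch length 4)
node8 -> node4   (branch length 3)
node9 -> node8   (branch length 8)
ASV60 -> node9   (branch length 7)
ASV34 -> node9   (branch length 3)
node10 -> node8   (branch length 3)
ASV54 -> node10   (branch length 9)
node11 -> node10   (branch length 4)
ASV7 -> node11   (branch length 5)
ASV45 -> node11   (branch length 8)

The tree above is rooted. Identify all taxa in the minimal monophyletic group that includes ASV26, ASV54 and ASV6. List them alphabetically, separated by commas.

ASV26, ASV30, ASV34, ASV44, ASV45, ASV54, ASV6, ASV60, ASV7

Tracing ASV26: it sits inside (ASV26,ASV44).
Tracing ASV54: it sits inside (ASV54,(ASV7,ASV45)).
Tracing ASV6: it sits inside (ASV30,ASV6).
The smallest clade enclosing all 3 is (((ASV26,ASV44),(ASV30,ASV6)),((ASV60,ASV34),(ASV54,(ASV7,ASV45)))); the answer is its 9 terminal taxa in alphabetical order.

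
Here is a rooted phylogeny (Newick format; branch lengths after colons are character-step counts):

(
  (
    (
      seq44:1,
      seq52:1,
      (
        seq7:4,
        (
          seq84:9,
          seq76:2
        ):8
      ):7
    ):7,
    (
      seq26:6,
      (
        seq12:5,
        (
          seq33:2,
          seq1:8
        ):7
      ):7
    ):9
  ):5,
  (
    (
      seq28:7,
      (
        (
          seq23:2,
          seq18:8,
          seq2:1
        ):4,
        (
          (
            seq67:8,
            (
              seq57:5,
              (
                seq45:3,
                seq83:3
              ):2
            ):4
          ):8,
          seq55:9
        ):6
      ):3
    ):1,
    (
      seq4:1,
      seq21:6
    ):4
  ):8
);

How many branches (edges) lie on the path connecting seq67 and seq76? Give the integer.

The MRCA of seq67 and seq76 is the root of the tree.
From seq67 up to that node: 6 branches. From seq76 up to the same node: 5 branches. Total: 6 + 5 = 11.

11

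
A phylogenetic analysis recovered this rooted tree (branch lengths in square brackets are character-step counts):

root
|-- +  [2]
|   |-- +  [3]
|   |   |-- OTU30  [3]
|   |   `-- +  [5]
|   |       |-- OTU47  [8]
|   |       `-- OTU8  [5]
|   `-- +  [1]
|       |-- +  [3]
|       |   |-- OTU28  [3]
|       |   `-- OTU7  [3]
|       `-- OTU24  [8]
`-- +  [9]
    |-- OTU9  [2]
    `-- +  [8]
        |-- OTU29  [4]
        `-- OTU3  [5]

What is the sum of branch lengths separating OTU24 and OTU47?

The path runs OTU24 → … → MRCA → … → OTU47; the MRCA is the node subtending ((OTU30,(OTU47,OTU8)),((OTU28,OTU7),OTU24)).
Branch lengths along that path: 8 + 1 + 3 + 5 + 8 = 25.

25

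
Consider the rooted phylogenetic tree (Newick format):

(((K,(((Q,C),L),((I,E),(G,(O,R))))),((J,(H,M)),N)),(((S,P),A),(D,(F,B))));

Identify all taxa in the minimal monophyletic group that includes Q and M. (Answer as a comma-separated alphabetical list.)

Tracing Q: it sits inside (Q,C).
Tracing M: it sits inside (H,M).
The smallest clade enclosing both is ((K,(((Q,C),L),((I,E),(G,(O,R))))),((J,(H,M)),N)); the answer is its 13 terminal taxa in alphabetical order.

C, E, G, H, I, J, K, L, M, N, O, Q, R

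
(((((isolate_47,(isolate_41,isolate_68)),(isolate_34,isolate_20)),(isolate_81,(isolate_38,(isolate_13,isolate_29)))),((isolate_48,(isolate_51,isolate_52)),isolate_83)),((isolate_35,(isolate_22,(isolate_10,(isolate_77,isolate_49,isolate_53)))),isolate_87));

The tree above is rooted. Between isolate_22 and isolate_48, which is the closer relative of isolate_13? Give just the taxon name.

isolate_48

The MRCA of isolate_13 and isolate_48 subtends ((((isolate_47,(isolate_41,isolate_68)),(isolate_34,isolate_20)),(isolate_81,(isolate_38,(isolate_13,isolate_29)))),((isolate_48,(isolate_51,isolate_52)),isolate_83)) (13 taxa).
The MRCA of isolate_13 and isolate_22 is the root, subtending the entire tree (20 taxa).
The first is nested inside the second, so isolate_13 shares a more recent common ancestor with isolate_48.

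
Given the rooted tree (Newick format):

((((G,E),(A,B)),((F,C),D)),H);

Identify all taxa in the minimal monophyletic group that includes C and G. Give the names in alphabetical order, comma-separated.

A, B, C, D, E, F, G

Tracing C: it sits inside (F,C).
Tracing G: it sits inside (G,E).
The smallest clade enclosing both is (((G,E),(A,B)),((F,C),D)); the answer is its 7 terminal taxa in alphabetical order.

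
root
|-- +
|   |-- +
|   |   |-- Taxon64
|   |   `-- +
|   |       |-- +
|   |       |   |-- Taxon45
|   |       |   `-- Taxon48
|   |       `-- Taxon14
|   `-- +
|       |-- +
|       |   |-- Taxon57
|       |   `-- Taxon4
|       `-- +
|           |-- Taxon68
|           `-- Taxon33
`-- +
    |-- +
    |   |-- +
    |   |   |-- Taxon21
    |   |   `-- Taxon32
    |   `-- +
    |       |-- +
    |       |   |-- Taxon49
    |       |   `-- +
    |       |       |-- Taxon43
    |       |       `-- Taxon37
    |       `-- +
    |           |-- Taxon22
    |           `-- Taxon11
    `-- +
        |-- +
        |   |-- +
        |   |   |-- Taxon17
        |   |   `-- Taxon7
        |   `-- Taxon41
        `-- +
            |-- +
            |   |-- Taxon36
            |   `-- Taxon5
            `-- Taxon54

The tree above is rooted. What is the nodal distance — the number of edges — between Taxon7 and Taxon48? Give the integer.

The MRCA of Taxon7 and Taxon48 is the root of the tree.
From Taxon7 up to that node: 5 branches. From Taxon48 up to the same node: 5 branches. Total: 5 + 5 = 10.

10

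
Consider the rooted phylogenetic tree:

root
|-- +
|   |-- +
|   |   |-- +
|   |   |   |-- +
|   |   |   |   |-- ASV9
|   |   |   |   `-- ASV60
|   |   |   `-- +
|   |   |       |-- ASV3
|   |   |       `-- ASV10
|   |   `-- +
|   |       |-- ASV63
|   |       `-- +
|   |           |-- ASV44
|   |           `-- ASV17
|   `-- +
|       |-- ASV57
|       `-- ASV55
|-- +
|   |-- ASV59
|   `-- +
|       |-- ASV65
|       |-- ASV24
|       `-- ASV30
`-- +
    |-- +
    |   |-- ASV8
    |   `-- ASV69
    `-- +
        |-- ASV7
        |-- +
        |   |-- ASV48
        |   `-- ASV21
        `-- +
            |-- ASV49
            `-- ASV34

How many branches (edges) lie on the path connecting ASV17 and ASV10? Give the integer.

6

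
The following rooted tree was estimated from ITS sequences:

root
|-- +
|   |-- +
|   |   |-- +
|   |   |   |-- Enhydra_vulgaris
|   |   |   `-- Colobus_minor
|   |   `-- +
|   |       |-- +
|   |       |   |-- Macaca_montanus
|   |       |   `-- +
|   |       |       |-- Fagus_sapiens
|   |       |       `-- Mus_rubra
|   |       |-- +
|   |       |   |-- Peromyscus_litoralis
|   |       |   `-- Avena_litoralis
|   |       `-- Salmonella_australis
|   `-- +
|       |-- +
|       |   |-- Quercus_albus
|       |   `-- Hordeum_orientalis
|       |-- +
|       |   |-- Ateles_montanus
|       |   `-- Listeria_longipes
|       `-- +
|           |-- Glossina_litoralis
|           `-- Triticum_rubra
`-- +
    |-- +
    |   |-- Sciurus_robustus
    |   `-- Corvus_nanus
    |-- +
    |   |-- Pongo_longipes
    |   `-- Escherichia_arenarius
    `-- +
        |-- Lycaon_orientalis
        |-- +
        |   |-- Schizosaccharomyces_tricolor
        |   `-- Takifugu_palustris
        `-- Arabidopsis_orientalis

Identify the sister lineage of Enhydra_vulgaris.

Enhydra_vulgaris attaches to the tree at the node subtending (Enhydra_vulgaris,Colobus_minor).
The other lineage descending from that same node — the sister group — is the single tip Colobus_minor.

Colobus_minor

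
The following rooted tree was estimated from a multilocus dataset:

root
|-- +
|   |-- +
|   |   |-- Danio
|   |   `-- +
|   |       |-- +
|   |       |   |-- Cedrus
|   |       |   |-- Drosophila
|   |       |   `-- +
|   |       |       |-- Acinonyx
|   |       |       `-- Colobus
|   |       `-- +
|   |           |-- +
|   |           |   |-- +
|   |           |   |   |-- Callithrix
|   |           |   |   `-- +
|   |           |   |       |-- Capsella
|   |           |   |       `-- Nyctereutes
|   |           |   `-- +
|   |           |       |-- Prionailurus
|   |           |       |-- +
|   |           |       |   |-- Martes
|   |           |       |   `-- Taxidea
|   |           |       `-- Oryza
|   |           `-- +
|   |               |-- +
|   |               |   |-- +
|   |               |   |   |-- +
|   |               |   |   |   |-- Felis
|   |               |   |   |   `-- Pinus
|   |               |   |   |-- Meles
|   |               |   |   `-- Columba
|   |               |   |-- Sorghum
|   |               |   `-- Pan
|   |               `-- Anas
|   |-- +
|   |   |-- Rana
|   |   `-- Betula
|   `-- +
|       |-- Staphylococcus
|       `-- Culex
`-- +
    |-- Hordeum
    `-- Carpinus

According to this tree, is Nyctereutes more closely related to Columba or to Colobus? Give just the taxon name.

The MRCA of Nyctereutes and Columba subtends (((Callithrix,(Capsella,Nyctereutes)),(Prionailurus,(Martes,Taxidea),Oryza)),((((Felis,Pinus),Meles,Columba),Sorghum,Pan),Anas)) (14 taxa).
The MRCA of Nyctereutes and Colobus subtends ((Cedrus,Drosophila,(Acinonyx,Colobus)),(((Callithrix,(Capsella,Nyctereutes)),(Prionailurus,(Martes,Taxidea),Oryza)),((((Felis,Pinus),Meles,Columba),Sorghum,Pan),Anas))) (18 taxa).
The first is nested inside the second, so Nyctereutes shares a more recent common ancestor with Columba.

Columba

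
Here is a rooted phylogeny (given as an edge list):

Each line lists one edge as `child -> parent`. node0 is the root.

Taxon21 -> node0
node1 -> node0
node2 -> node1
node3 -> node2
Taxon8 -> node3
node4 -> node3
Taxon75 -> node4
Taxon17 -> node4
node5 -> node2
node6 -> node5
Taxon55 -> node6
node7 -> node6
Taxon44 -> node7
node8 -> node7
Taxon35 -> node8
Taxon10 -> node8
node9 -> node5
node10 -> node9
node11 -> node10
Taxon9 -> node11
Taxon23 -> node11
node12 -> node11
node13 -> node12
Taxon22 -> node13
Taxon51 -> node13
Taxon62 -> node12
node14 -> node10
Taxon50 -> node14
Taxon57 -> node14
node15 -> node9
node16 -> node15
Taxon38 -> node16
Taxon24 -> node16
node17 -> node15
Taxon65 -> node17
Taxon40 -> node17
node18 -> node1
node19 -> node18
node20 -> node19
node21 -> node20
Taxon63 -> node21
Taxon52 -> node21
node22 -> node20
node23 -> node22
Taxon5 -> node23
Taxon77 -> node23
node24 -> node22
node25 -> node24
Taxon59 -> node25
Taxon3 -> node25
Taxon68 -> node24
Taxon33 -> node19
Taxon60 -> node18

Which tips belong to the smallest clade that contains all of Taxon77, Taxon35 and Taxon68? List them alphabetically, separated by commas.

Taxon10, Taxon17, Taxon22, Taxon23, Taxon24, Taxon3, Taxon33, Taxon35, Taxon38, Taxon40, Taxon44, Taxon5, Taxon50, Taxon51, Taxon52, Taxon55, Taxon57, Taxon59, Taxon60, Taxon62, Taxon63, Taxon65, Taxon68, Taxon75, Taxon77, Taxon8, Taxon9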